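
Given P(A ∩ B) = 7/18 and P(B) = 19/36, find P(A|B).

P(A|B) = P(A ∩ B) / P(B)
= (7/18) / (19/36)
= 14/19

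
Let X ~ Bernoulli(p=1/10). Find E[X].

For X ~ Bernoulli(p=1/10), the expected value is:
E[X] = \frac{1}{10}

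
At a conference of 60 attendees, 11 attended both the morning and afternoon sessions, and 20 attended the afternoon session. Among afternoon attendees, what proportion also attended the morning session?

P(A ∩ B) = 11/60
P(B) = 20/60 = 1/3
P(A|B) = P(A ∩ B) / P(B) = (11/60) / (1/3) = 11/20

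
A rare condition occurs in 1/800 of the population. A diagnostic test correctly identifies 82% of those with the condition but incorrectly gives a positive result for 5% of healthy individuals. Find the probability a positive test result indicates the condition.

Let D = the rare event, + = positive/flagged.
P(D) = 1/800
P(+|D) = 82/100 = 41/50
P(+|D') = 5/100 = 1/20
P(+) = P(+|D)P(D) + P(+|D')P(D')
     = \frac{41}{50} × \frac{1}{800} + \frac{1}{20} × \frac{799}{800}
     = \frac{4077}{80000}
P(D|+) = P(+|D)P(D)/P(+) = \frac{82}{4077}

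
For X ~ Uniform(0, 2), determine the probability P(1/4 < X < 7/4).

P(1/4 < X < 7/4) = ∫_{1/4}^{7/4} f(x) dx
where f(x) = \frac{1}{2}
= \frac{3}{4}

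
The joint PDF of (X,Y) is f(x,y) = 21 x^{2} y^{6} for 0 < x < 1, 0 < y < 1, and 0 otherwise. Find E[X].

E[X] = ∫_0^1 ∫_0^1 x × f(x,y) dy dx
= ∫_0^1 ∫_0^1 x × (21 x^{2} y^{6}) dy dx
= \frac{3}{4}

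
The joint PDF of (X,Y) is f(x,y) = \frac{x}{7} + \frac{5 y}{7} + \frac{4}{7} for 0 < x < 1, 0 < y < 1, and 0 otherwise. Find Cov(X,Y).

E[XY] = ∫∫ xy × f(x,y) dx dy = \frac{2}{7}
E[X] = \frac{43}{84}
E[Y] = \frac{47}{84}
Cov(X,Y) = E[XY] - E[X]E[Y] = - \frac{5}{7056}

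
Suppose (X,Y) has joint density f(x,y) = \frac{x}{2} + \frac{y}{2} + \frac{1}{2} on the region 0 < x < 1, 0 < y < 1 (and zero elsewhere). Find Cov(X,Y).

E[XY] = ∫∫ xy × f(x,y) dx dy = \frac{7}{24}
E[X] = \frac{13}{24}
E[Y] = \frac{13}{24}
Cov(X,Y) = E[XY] - E[X]E[Y] = - \frac{1}{576}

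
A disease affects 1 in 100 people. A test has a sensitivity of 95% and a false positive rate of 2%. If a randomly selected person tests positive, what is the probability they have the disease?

Let D = the rare event, + = positive/flagged.
P(D) = 1/100
P(+|D) = 95/100 = 19/20
P(+|D') = 2/100 = 1/50
P(+) = P(+|D)P(D) + P(+|D')P(D')
     = \frac{19}{20} × \frac{1}{100} + \frac{1}{50} × \frac{99}{100}
     = \frac{293}{10000}
P(D|+) = P(+|D)P(D)/P(+) = \frac{95}{293}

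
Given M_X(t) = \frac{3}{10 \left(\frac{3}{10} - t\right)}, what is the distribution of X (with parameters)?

The MGF M(t) = \frac{3}{10 \left(\frac{3}{10} - t\right)} is the standard form for the Exponential distribution.
Comparing with the known MGF formula identifies: Exponential(rate λ=3/10)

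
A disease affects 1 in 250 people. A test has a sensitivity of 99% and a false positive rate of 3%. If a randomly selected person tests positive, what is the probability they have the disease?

Let D = the rare event, + = positive/flagged.
P(D) = 1/250
P(+|D) = 99/100
P(+|D') = 3/100
P(+) = P(+|D)P(D) + P(+|D')P(D')
     = \frac{99}{100} × \frac{1}{250} + \frac{3}{100} × \frac{249}{250}
     = \frac{423}{12500}
P(D|+) = P(+|D)P(D)/P(+) = \frac{11}{94}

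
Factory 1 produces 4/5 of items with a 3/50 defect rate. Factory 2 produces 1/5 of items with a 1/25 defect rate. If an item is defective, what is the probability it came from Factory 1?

Using Bayes' theorem:
P(F1) = 4/5, P(D|F1) = 3/50
P(F2) = 1/5, P(D|F2) = 1/25
P(D) = P(D|F1)P(F1) + P(D|F2)P(F2)
     = \frac{7}{125}
P(F1|D) = P(D|F1)P(F1) / P(D)
= \frac{6}{7}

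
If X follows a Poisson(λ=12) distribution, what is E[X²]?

Using the identity E[X²] = Var(X) + (E[X])²:
E[X] = 12
Var(X) = 12
E[X²] = 12 + (12)²
= 156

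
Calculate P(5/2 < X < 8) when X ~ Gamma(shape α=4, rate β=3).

P(5/2 < X < 8) = ∫_{5/2}^{8} f(x) dx
where f(x) = \frac{27 x^{3} e^{- 3 x}}{2}
= - \frac{2617}{e^{24}} + \frac{1711}{16 e^{\frac{15}{2}}}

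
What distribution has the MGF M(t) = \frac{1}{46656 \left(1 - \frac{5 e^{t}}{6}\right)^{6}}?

The MGF M(t) = \frac{1}{46656 \left(1 - \frac{5 e^{t}}{6}\right)^{6}} is the standard form for the NegativeBinomial distribution.
Comparing with the known MGF formula identifies: NegBin(r=6, p=1/6), X = failures before r-th success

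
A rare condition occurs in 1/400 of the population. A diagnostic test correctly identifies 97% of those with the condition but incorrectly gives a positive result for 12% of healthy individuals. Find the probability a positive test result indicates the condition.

Let D = the rare event, + = positive/flagged.
P(D) = 1/400
P(+|D) = 97/100
P(+|D') = 12/100 = 3/25
P(+) = P(+|D)P(D) + P(+|D')P(D')
     = \frac{97}{100} × \frac{1}{400} + \frac{3}{25} × \frac{399}{400}
     = \frac{977}{8000}
P(D|+) = P(+|D)P(D)/P(+) = \frac{97}{4885}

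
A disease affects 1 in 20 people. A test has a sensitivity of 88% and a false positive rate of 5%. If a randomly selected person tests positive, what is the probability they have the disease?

Let D = the rare event, + = positive/flagged.
P(D) = 1/20
P(+|D) = 88/100 = 22/25
P(+|D') = 5/100 = 1/20
P(+) = P(+|D)P(D) + P(+|D')P(D')
     = \frac{22}{25} × \frac{1}{20} + \frac{1}{20} × \frac{19}{20}
     = \frac{183}{2000}
P(D|+) = P(+|D)P(D)/P(+) = \frac{88}{183}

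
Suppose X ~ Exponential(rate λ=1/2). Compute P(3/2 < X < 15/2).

P(3/2 < X < 15/2) = ∫_{3/2}^{15/2} f(x) dx
where f(x) = \frac{e^{- \frac{x}{2}}}{2}
= - \frac{1 - e^{3}}{e^{\frac{15}{4}}}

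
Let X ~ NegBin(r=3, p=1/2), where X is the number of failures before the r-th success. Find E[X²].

Using the identity E[X²] = Var(X) + (E[X])²:
E[X] = 3
Var(X) = 6
E[X²] = 6 + (3)²
= 15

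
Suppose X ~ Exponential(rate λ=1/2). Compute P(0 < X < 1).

P(0 < X < 1) = ∫_{0}^{1} f(x) dx
where f(x) = \frac{e^{- \frac{x}{2}}}{2}
= 1 - e^{- \frac{1}{2}}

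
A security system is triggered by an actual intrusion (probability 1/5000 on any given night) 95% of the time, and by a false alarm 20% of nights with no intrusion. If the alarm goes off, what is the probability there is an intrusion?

Let D = the rare event, + = positive/flagged.
P(D) = 1/5000
P(+|D) = 95/100 = 19/20
P(+|D') = 20/100 = 1/5
P(+) = P(+|D)P(D) + P(+|D')P(D')
     = \frac{19}{20} × \frac{1}{5000} + \frac{1}{5} × \frac{4999}{5000}
     = \frac{4003}{20000}
P(D|+) = P(+|D)P(D)/P(+) = \frac{19}{20015}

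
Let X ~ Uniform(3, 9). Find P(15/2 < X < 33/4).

P(15/2 < X < 33/4) = ∫_{15/2}^{33/4} f(x) dx
where f(x) = \frac{1}{6}
= \frac{1}{8}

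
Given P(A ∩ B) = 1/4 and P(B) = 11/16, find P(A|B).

P(A|B) = P(A ∩ B) / P(B)
= (1/4) / (11/16)
= 4/11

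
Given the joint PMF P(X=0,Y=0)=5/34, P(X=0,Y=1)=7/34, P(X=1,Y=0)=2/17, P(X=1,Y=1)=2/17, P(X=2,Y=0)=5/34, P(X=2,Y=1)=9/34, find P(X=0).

P(X=0) = P(X=0,Y=0) + P(X=0,Y=1)
= 5/34 + 7/34
= 6/17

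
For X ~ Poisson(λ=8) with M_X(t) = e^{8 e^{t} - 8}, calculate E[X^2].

To find E[X^2], compute M^(2)(0):
M^(1)(t) = 8 e^{t} e^{8 e^{t} - 8}
M^(2)(t) = 64 e^{2 t} e^{8 e^{t} - 8} + 8 e^{t} e^{8 e^{t} - 8}
M^(2)(0) = 72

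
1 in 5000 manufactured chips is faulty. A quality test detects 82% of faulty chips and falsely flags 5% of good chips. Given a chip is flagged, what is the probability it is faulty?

Let D = the rare event, + = positive/flagged.
P(D) = 1/5000
P(+|D) = 82/100 = 41/50
P(+|D') = 5/100 = 1/20
P(+) = P(+|D)P(D) + P(+|D')P(D')
     = \frac{41}{50} × \frac{1}{5000} + \frac{1}{20} × \frac{4999}{5000}
     = \frac{25077}{500000}
P(D|+) = P(+|D)P(D)/P(+) = \frac{82}{25077}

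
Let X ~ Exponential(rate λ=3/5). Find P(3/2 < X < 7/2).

P(3/2 < X < 7/2) = ∫_{3/2}^{7/2} f(x) dx
where f(x) = \frac{3 e^{- \frac{3 x}{5}}}{5}
= - \frac{1 - e^{\frac{6}{5}}}{e^{\frac{21}{10}}}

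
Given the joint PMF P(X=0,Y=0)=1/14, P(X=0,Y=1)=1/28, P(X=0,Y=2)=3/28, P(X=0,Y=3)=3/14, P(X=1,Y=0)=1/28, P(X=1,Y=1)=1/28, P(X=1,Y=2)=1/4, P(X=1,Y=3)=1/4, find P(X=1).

P(X=1) = P(X=1,Y=0) + P(X=1,Y=1) + P(X=1,Y=2) + P(X=1,Y=3)
= 1/28 + 1/28 + 1/4 + 1/4
= 4/7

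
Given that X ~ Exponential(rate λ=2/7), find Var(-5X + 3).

For X ~ Exponential(rate λ=2/7):
Var(X) = \frac{49}{4}
Var(-5X + 3) = (-5)² × Var(X) = 25 × \frac{49}{4} = \frac{1225}{4}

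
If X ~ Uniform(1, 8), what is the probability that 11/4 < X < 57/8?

P(11/4 < X < 57/8) = ∫_{11/4}^{57/8} f(x) dx
where f(x) = \frac{1}{7}
= \frac{5}{8}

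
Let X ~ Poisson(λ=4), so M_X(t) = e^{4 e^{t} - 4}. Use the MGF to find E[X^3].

To find E[X^3], compute M^(3)(0):
M^(1)(t) = 4 e^{t} e^{4 e^{t} - 4}
M^(2)(t) = 16 e^{2 t} e^{4 e^{t} - 4} + 4 e^{t} e^{4 e^{t} - 4}
M^(3)(t) = 64 e^{3 t} e^{4 e^{t} - 4} + 48 e^{2 t} e^{4 e^{t} - 4} + 4 e^{t} e^{4 e^{t} - 4}
M^(3)(0) = 116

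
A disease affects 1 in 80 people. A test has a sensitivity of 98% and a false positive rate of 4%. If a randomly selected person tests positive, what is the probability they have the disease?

Let D = the rare event, + = positive/flagged.
P(D) = 1/80
P(+|D) = 98/100 = 49/50
P(+|D') = 4/100 = 1/25
P(+) = P(+|D)P(D) + P(+|D')P(D')
     = \frac{49}{50} × \frac{1}{80} + \frac{1}{25} × \frac{79}{80}
     = \frac{207}{4000}
P(D|+) = P(+|D)P(D)/P(+) = \frac{49}{207}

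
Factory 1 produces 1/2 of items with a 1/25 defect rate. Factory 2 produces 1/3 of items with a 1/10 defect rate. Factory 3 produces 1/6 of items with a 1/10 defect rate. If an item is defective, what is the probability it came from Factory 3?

Using Bayes' theorem:
P(F1) = 1/2, P(D|F1) = 1/25
P(F2) = 1/3, P(D|F2) = 1/10
P(F3) = 1/6, P(D|F3) = 1/10
P(D) = P(D|F1)P(F1) + P(D|F2)P(F2) + P(D|F3)P(F3)
     = \frac{7}{100}
P(F3|D) = P(D|F3)P(F3) / P(D)
= \frac{5}{21}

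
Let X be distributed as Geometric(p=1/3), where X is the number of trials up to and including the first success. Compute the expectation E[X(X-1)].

E[X(X-1)] = E[X² - X] = E[X²] - E[X]
E[X] = 3
E[X²] = Var(X) + (E[X])² = 6 + (3)² = 15
E[X(X-1)] = 15 - 3 = 12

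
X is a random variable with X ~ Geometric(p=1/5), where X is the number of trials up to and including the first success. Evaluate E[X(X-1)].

E[X(X-1)] = E[X² - X] = E[X²] - E[X]
E[X] = 5
E[X²] = Var(X) + (E[X])² = 20 + (5)² = 45
E[X(X-1)] = 45 - 5 = 40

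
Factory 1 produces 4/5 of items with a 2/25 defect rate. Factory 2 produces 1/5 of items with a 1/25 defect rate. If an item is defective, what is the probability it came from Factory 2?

Using Bayes' theorem:
P(F1) = 4/5, P(D|F1) = 2/25
P(F2) = 1/5, P(D|F2) = 1/25
P(D) = P(D|F1)P(F1) + P(D|F2)P(F2)
     = \frac{9}{125}
P(F2|D) = P(D|F2)P(F2) / P(D)
= \frac{1}{9}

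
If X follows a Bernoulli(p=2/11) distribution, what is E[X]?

For X ~ Bernoulli(p=2/11), the expected value is:
E[X] = \frac{2}{11}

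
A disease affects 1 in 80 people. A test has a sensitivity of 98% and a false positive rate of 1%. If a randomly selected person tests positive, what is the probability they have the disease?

Let D = the rare event, + = positive/flagged.
P(D) = 1/80
P(+|D) = 98/100 = 49/50
P(+|D') = 1/100
P(+) = P(+|D)P(D) + P(+|D')P(D')
     = \frac{49}{50} × \frac{1}{80} + \frac{1}{100} × \frac{79}{80}
     = \frac{177}{8000}
P(D|+) = P(+|D)P(D)/P(+) = \frac{98}{177}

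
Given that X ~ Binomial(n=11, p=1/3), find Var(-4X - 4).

For X ~ Binomial(n=11, p=1/3):
Var(X) = \frac{22}{9}
Var(-4X - 4) = (-4)² × Var(X) = 16 × \frac{22}{9} = \frac{352}{9}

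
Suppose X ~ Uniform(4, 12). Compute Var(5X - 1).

For X ~ Uniform(4, 12):
Var(X) = \frac{16}{3}
Var(5X - 1) = (5)² × Var(X) = 25 × \frac{16}{3} = \frac{400}{3}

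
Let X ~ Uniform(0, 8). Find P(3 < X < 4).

P(3 < X < 4) = ∫_{3}^{4} f(x) dx
where f(x) = \frac{1}{8}
= \frac{1}{8}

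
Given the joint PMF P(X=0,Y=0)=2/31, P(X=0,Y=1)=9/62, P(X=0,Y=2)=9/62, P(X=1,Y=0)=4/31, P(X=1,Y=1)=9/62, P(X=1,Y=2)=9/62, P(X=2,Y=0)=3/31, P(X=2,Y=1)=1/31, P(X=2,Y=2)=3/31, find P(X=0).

P(X=0) = P(X=0,Y=0) + P(X=0,Y=1) + P(X=0,Y=2)
= 2/31 + 9/62 + 9/62
= 11/31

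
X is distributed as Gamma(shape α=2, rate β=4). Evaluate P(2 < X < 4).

P(2 < X < 4) = ∫_{2}^{4} f(x) dx
where f(x) = 16 x e^{- 4 x}
= \frac{-17 + 9 e^{8}}{e^{16}}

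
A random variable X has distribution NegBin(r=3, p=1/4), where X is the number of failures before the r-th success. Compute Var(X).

For X ~ NegBin(r=3, p=1/4), where X is the number of failures before the r-th success:
Var(X) = 36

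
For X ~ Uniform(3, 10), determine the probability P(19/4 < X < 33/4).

P(19/4 < X < 33/4) = ∫_{19/4}^{33/4} f(x) dx
where f(x) = \frac{1}{7}
= \frac{1}{2}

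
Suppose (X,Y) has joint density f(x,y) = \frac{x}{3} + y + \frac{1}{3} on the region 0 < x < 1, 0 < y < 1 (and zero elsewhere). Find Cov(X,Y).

E[XY] = ∫∫ xy × f(x,y) dx dy = \frac{11}{36}
E[X] = \frac{19}{36}
E[Y] = \frac{7}{12}
Cov(X,Y) = E[XY] - E[X]E[Y] = - \frac{1}{432}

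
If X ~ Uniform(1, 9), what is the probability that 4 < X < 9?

P(4 < X < 9) = ∫_{4}^{9} f(x) dx
where f(x) = \frac{1}{8}
= \frac{5}{8}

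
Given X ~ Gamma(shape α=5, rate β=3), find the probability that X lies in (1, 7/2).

P(1 < X < 7/2) = ∫_{1}^{7/2} f(x) dx
where f(x) = \frac{81 x^{4} e^{- 3 x}}{8}
= - \frac{98051}{128 e^{\frac{21}{2}}} + \frac{131}{8 e^{3}}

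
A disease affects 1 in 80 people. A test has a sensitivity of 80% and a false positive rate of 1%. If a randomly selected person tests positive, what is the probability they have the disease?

Let D = the rare event, + = positive/flagged.
P(D) = 1/80
P(+|D) = 80/100 = 4/5
P(+|D') = 1/100
P(+) = P(+|D)P(D) + P(+|D')P(D')
     = \frac{4}{5} × \frac{1}{80} + \frac{1}{100} × \frac{79}{80}
     = \frac{159}{8000}
P(D|+) = P(+|D)P(D)/P(+) = \frac{80}{159}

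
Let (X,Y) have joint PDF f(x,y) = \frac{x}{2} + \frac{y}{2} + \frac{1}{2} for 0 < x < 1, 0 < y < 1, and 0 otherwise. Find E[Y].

E[Y] = ∫_0^1 ∫_0^1 y × f(x,y) dx dy
= \frac{13}{24}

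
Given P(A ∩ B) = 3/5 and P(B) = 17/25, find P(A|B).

P(A|B) = P(A ∩ B) / P(B)
= (3/5) / (17/25)
= 15/17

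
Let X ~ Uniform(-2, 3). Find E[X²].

Using the identity E[X²] = Var(X) + (E[X])²:
E[X] = \frac{1}{2}
Var(X) = \frac{25}{12}
E[X²] = \frac{25}{12} + (\frac{1}{2})²
= \frac{7}{3}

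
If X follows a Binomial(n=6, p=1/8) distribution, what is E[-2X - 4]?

For X ~ Binomial(n=6, p=1/8):
E[X] = \frac{3}{4}
E[-2X - 4] = -2 × E[X] - 4 = - \frac{11}{2}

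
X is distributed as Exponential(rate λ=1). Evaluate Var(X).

For X ~ Exponential(rate λ=1):
Var(X) = 1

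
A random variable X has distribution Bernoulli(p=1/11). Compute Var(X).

For X ~ Bernoulli(p=1/11):
Var(X) = \frac{10}{121}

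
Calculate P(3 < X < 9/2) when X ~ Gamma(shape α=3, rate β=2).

P(3 < X < 9/2) = ∫_{3}^{9/2} f(x) dx
where f(x) = 4 x^{2} e^{- 2 x}
= \frac{-101 + 50 e^{3}}{2 e^{9}}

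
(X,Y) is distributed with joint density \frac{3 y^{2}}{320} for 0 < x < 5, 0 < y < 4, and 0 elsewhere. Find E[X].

f_X(x) = ∫_0^4 \frac{3 y^{2}}{320} dy = \frac{1}{5}
E[X] = ∫_0^5 x × (\frac{1}{5}) dx = \frac{5}{2}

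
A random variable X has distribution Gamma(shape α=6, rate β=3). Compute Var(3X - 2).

For X ~ Gamma(shape α=6, rate β=3):
Var(X) = \frac{2}{3}
Var(3X - 2) = (3)² × Var(X) = 9 × \frac{2}{3} = 6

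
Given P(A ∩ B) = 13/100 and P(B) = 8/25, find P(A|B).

P(A|B) = P(A ∩ B) / P(B)
= (13/100) / (8/25)
= 13/32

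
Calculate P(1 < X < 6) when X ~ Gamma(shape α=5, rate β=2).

P(1 < X < 6) = ∫_{1}^{6} f(x) dx
where f(x) = \frac{4 x^{4} e^{- 2 x}}{3}
= \frac{-1237 + 7 e^{10}}{e^{12}}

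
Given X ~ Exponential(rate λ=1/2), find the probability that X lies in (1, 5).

P(1 < X < 5) = ∫_{1}^{5} f(x) dx
where f(x) = \frac{e^{- \frac{x}{2}}}{2}
= - \frac{1 - e^{2}}{e^{\frac{5}{2}}}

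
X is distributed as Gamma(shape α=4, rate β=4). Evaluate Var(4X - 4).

For X ~ Gamma(shape α=4, rate β=4):
Var(X) = \frac{1}{4}
Var(4X - 4) = (4)² × Var(X) = 16 × \frac{1}{4} = 4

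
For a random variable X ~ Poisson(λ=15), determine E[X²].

Using the identity E[X²] = Var(X) + (E[X])²:
E[X] = 15
Var(X) = 15
E[X²] = 15 + (15)²
= 240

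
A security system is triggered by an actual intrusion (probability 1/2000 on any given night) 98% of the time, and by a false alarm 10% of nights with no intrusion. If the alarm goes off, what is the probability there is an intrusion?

Let D = the rare event, + = positive/flagged.
P(D) = 1/2000
P(+|D) = 98/100 = 49/50
P(+|D') = 10/100 = 1/10
P(+) = P(+|D)P(D) + P(+|D')P(D')
     = \frac{49}{50} × \frac{1}{2000} + \frac{1}{10} × \frac{1999}{2000}
     = \frac{2511}{25000}
P(D|+) = P(+|D)P(D)/P(+) = \frac{49}{10044}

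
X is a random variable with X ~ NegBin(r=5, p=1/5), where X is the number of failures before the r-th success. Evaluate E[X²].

Using the identity E[X²] = Var(X) + (E[X])²:
E[X] = 20
Var(X) = 100
E[X²] = 100 + (20)²
= 500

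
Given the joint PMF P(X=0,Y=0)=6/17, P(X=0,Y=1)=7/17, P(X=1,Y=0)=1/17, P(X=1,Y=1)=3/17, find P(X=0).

P(X=0) = P(X=0,Y=0) + P(X=0,Y=1)
= 6/17 + 7/17
= 13/17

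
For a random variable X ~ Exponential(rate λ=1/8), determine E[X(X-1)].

E[X(X-1)] = E[X² - X] = E[X²] - E[X]
E[X] = 8
E[X²] = Var(X) + (E[X])² = 64 + (8)² = 128
E[X(X-1)] = 128 - 8 = 120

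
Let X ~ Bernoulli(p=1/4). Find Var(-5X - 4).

For X ~ Bernoulli(p=1/4):
Var(X) = \frac{3}{16}
Var(-5X - 4) = (-5)² × Var(X) = 25 × \frac{3}{16} = \frac{75}{16}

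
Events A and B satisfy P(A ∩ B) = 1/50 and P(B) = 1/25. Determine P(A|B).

P(A|B) = P(A ∩ B) / P(B)
= (1/50) / (1/25)
= 1/2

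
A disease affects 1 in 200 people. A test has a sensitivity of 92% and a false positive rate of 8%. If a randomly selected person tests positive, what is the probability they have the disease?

Let D = the rare event, + = positive/flagged.
P(D) = 1/200
P(+|D) = 92/100 = 23/25
P(+|D') = 8/100 = 2/25
P(+) = P(+|D)P(D) + P(+|D')P(D')
     = \frac{23}{25} × \frac{1}{200} + \frac{2}{25} × \frac{199}{200}
     = \frac{421}{5000}
P(D|+) = P(+|D)P(D)/P(+) = \frac{23}{421}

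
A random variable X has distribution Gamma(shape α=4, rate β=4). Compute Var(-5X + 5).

For X ~ Gamma(shape α=4, rate β=4):
Var(X) = \frac{1}{4}
Var(-5X + 5) = (-5)² × Var(X) = 25 × \frac{1}{4} = \frac{25}{4}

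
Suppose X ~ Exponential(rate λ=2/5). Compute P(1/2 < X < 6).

P(1/2 < X < 6) = ∫_{1/2}^{6} f(x) dx
where f(x) = \frac{2 e^{- \frac{2 x}{5}}}{5}
= - \frac{1 - e^{\frac{11}{5}}}{e^{\frac{12}{5}}}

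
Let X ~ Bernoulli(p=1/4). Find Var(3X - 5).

For X ~ Bernoulli(p=1/4):
Var(X) = \frac{3}{16}
Var(3X - 5) = (3)² × Var(X) = 9 × \frac{3}{16} = \frac{27}{16}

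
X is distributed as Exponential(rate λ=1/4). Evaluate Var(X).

For X ~ Exponential(rate λ=1/4):
Var(X) = 16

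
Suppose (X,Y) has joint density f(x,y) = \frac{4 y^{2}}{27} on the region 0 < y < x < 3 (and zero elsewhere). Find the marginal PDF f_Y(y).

f_Y(y) = ∫_y^3 \frac{4 y^{2}}{27} dx = \frac{4 y^{2} \left(3 - y\right)}{27}
for 0 < y < 3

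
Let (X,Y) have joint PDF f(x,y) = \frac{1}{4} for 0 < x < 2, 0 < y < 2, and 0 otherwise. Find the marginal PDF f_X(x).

f_X(x) = ∫_0^2 f(x,y) dy
= ∫_0^2 \frac{1}{4} dy
= \frac{1}{2} for 0 < x < 2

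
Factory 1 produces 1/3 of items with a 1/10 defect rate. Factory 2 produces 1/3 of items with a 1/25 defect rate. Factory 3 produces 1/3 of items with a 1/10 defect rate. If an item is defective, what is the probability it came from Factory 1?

Using Bayes' theorem:
P(F1) = 1/3, P(D|F1) = 1/10
P(F2) = 1/3, P(D|F2) = 1/25
P(F3) = 1/3, P(D|F3) = 1/10
P(D) = P(D|F1)P(F1) + P(D|F2)P(F2) + P(D|F3)P(F3)
     = \frac{2}{25}
P(F1|D) = P(D|F1)P(F1) / P(D)
= \frac{5}{12}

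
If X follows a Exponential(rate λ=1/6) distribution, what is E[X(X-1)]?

E[X(X-1)] = E[X² - X] = E[X²] - E[X]
E[X] = 6
E[X²] = Var(X) + (E[X])² = 36 + (6)² = 72
E[X(X-1)] = 72 - 6 = 66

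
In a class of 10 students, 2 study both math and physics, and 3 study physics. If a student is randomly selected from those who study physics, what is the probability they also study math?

P(A ∩ B) = 2/10 = 1/5
P(B) = 3/10
P(A|B) = P(A ∩ B) / P(B) = (1/5) / (3/10) = 2/3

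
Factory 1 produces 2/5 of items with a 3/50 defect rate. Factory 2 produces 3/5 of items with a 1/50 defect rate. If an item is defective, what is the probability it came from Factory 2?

Using Bayes' theorem:
P(F1) = 2/5, P(D|F1) = 3/50
P(F2) = 3/5, P(D|F2) = 1/50
P(D) = P(D|F1)P(F1) + P(D|F2)P(F2)
     = \frac{9}{250}
P(F2|D) = P(D|F2)P(F2) / P(D)
= \frac{1}{3}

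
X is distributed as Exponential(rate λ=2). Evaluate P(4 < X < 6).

P(4 < X < 6) = ∫_{4}^{6} f(x) dx
where f(x) = 2 e^{- 2 x}
= - \frac{1 - e^{4}}{e^{12}}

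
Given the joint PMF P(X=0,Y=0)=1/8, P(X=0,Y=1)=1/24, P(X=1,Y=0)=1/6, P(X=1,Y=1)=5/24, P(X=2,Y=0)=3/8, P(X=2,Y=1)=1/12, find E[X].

First find marginal of X:
P(X=0) = 1/6
P(X=1) = 3/8
P(X=2) = 11/24
E[X] = 0 × 1/6 + 1 × 3/8 + 2 × 11/24 = 31/24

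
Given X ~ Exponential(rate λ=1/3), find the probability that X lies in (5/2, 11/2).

P(5/2 < X < 11/2) = ∫_{5/2}^{11/2} f(x) dx
where f(x) = \frac{e^{- \frac{x}{3}}}{3}
= - \frac{1 - e}{e^{\frac{11}{6}}}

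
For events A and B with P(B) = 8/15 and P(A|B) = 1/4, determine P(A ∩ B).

By definition, P(A|B) = P(A ∩ B) / P(B)
So P(A ∩ B) = P(A|B) × P(B)
= 1/4 × 8/15
= 2/15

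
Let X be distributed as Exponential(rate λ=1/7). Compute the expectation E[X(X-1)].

E[X(X-1)] = E[X² - X] = E[X²] - E[X]
E[X] = 7
E[X²] = Var(X) + (E[X])² = 49 + (7)² = 98
E[X(X-1)] = 98 - 7 = 91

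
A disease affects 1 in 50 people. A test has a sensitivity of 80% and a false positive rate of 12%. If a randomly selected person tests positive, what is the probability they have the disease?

Let D = the rare event, + = positive/flagged.
P(D) = 1/50
P(+|D) = 80/100 = 4/5
P(+|D') = 12/100 = 3/25
P(+) = P(+|D)P(D) + P(+|D')P(D')
     = \frac{4}{5} × \frac{1}{50} + \frac{3}{25} × \frac{49}{50}
     = \frac{167}{1250}
P(D|+) = P(+|D)P(D)/P(+) = \frac{20}{167}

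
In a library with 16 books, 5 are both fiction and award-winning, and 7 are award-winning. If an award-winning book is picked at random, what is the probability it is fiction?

P(A ∩ B) = 5/16
P(B) = 7/16
P(A|B) = P(A ∩ B) / P(B) = (5/16) / (7/16) = 5/7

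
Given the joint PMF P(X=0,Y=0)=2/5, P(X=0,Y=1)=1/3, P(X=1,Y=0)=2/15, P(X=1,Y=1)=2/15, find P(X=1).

P(X=1) = P(X=1,Y=0) + P(X=1,Y=1)
= 2/15 + 2/15
= 4/15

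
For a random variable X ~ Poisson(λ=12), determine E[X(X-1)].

E[X(X-1)] = E[X² - X] = E[X²] - E[X]
E[X] = 12
E[X²] = Var(X) + (E[X])² = 12 + (12)² = 156
E[X(X-1)] = 156 - 12 = 144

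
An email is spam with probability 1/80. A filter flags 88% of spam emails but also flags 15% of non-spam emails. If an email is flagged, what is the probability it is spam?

Let D = the rare event, + = positive/flagged.
P(D) = 1/80
P(+|D) = 88/100 = 22/25
P(+|D') = 15/100 = 3/20
P(+) = P(+|D)P(D) + P(+|D')P(D')
     = \frac{22}{25} × \frac{1}{80} + \frac{3}{20} × \frac{79}{80}
     = \frac{1273}{8000}
P(D|+) = P(+|D)P(D)/P(+) = \frac{88}{1273}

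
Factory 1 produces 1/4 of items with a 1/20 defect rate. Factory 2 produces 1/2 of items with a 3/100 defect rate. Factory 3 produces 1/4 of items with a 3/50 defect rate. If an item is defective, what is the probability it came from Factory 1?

Using Bayes' theorem:
P(F1) = 1/4, P(D|F1) = 1/20
P(F2) = 1/2, P(D|F2) = 3/100
P(F3) = 1/4, P(D|F3) = 3/50
P(D) = P(D|F1)P(F1) + P(D|F2)P(F2) + P(D|F3)P(F3)
     = \frac{17}{400}
P(F1|D) = P(D|F1)P(F1) / P(D)
= \frac{5}{17}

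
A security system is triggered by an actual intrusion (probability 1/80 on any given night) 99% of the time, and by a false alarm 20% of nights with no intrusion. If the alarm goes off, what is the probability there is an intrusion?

Let D = the rare event, + = positive/flagged.
P(D) = 1/80
P(+|D) = 99/100
P(+|D') = 20/100 = 1/5
P(+) = P(+|D)P(D) + P(+|D')P(D')
     = \frac{99}{100} × \frac{1}{80} + \frac{1}{5} × \frac{79}{80}
     = \frac{1679}{8000}
P(D|+) = P(+|D)P(D)/P(+) = \frac{99}{1679}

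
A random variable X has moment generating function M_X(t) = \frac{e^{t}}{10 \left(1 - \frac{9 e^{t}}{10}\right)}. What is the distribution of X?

The MGF M(t) = \frac{e^{t}}{10 \left(1 - \frac{9 e^{t}}{10}\right)} is the standard form for the Geometric distribution.
Comparing with the known MGF formula identifies: Geometric(p=1/10), X = trial number of first success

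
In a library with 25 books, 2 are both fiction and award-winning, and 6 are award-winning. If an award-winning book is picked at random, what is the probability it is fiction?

P(A ∩ B) = 2/25
P(B) = 6/25
P(A|B) = P(A ∩ B) / P(B) = (2/25) / (6/25) = 1/3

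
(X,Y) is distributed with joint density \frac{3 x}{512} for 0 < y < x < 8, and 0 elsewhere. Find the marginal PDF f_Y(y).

f_Y(y) = ∫_y^8 \frac{3 x}{512} dx = \frac{3}{16} - \frac{3 y^{2}}{1024}
for 0 < y < 8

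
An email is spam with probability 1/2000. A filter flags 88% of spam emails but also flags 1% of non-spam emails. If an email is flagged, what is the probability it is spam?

Let D = the rare event, + = positive/flagged.
P(D) = 1/2000
P(+|D) = 88/100 = 22/25
P(+|D') = 1/100
P(+) = P(+|D)P(D) + P(+|D')P(D')
     = \frac{22}{25} × \frac{1}{2000} + \frac{1}{100} × \frac{1999}{2000}
     = \frac{2087}{200000}
P(D|+) = P(+|D)P(D)/P(+) = \frac{88}{2087}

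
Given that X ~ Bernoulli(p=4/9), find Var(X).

For X ~ Bernoulli(p=4/9):
Var(X) = \frac{20}{81}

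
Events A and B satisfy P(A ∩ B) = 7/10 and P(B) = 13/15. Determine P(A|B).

P(A|B) = P(A ∩ B) / P(B)
= (7/10) / (13/15)
= 21/26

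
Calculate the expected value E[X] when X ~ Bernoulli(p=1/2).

For X ~ Bernoulli(p=1/2), the expected value is:
E[X] = \frac{1}{2}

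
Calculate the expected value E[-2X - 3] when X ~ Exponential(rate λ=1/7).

For X ~ Exponential(rate λ=1/7):
E[X] = 7
E[-2X - 3] = -2 × E[X] - 3 = -17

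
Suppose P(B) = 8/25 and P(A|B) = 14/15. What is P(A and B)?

By definition, P(A|B) = P(A ∩ B) / P(B)
So P(A ∩ B) = P(A|B) × P(B)
= 14/15 × 8/25
= 112/375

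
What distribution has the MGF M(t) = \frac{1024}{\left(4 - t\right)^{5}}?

The MGF M(t) = \frac{1024}{\left(4 - t\right)^{5}} is the standard form for the Gamma distribution.
Comparing with the known MGF formula identifies: Gamma(shape α=5, rate β=4)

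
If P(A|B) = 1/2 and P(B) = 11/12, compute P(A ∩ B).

By definition, P(A|B) = P(A ∩ B) / P(B)
So P(A ∩ B) = P(A|B) × P(B)
= 1/2 × 11/12
= 11/24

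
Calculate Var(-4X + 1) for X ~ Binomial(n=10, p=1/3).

For X ~ Binomial(n=10, p=1/3):
Var(X) = \frac{20}{9}
Var(-4X + 1) = (-4)² × Var(X) = 16 × \frac{20}{9} = \frac{320}{9}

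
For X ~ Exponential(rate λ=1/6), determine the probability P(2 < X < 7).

P(2 < X < 7) = ∫_{2}^{7} f(x) dx
where f(x) = \frac{e^{- \frac{x}{6}}}{6}
= - \frac{1}{e^{\frac{7}{6}}} + e^{- \frac{1}{3}}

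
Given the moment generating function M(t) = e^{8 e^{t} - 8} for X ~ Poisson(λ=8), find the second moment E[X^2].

To find E[X^2], compute M^(2)(0):
M^(1)(t) = 8 e^{t} e^{8 e^{t} - 8}
M^(2)(t) = 64 e^{2 t} e^{8 e^{t} - 8} + 8 e^{t} e^{8 e^{t} - 8}
M^(2)(0) = 72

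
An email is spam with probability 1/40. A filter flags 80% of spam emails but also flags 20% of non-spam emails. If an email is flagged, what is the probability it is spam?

Let D = the rare event, + = positive/flagged.
P(D) = 1/40
P(+|D) = 80/100 = 4/5
P(+|D') = 20/100 = 1/5
P(+) = P(+|D)P(D) + P(+|D')P(D')
     = \frac{4}{5} × \frac{1}{40} + \frac{1}{5} × \frac{39}{40}
     = \frac{43}{200}
P(D|+) = P(+|D)P(D)/P(+) = \frac{4}{43}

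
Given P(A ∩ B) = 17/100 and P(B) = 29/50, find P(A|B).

P(A|B) = P(A ∩ B) / P(B)
= (17/100) / (29/50)
= 17/58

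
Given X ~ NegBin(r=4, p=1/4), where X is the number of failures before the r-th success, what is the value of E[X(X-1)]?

E[X(X-1)] = E[X² - X] = E[X²] - E[X]
E[X] = 12
E[X²] = Var(X) + (E[X])² = 48 + (12)² = 192
E[X(X-1)] = 192 - 12 = 180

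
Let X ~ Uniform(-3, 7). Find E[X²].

Using the identity E[X²] = Var(X) + (E[X])²:
E[X] = 2
Var(X) = \frac{25}{3}
E[X²] = \frac{25}{3} + (2)²
= \frac{37}{3}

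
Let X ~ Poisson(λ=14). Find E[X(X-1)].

E[X(X-1)] = E[X² - X] = E[X²] - E[X]
E[X] = 14
E[X²] = Var(X) + (E[X])² = 14 + (14)² = 210
E[X(X-1)] = 210 - 14 = 196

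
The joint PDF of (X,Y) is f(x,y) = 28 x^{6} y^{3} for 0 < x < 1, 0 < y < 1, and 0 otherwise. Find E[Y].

E[Y] = ∫_0^1 ∫_0^1 y × f(x,y) dx dy
= \frac{4}{5}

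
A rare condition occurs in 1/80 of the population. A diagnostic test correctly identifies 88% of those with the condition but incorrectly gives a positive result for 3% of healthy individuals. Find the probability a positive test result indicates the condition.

Let D = the rare event, + = positive/flagged.
P(D) = 1/80
P(+|D) = 88/100 = 22/25
P(+|D') = 3/100
P(+) = P(+|D)P(D) + P(+|D')P(D')
     = \frac{22}{25} × \frac{1}{80} + \frac{3}{100} × \frac{79}{80}
     = \frac{13}{320}
P(D|+) = P(+|D)P(D)/P(+) = \frac{88}{325}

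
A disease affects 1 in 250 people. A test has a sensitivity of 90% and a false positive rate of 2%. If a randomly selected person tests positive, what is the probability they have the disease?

Let D = the rare event, + = positive/flagged.
P(D) = 1/250
P(+|D) = 90/100 = 9/10
P(+|D') = 2/100 = 1/50
P(+) = P(+|D)P(D) + P(+|D')P(D')
     = \frac{9}{10} × \frac{1}{250} + \frac{1}{50} × \frac{249}{250}
     = \frac{147}{6250}
P(D|+) = P(+|D)P(D)/P(+) = \frac{15}{98}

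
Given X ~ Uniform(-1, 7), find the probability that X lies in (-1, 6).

P(-1 < X < 6) = ∫_{-1}^{6} f(x) dx
where f(x) = \frac{1}{8}
= \frac{7}{8}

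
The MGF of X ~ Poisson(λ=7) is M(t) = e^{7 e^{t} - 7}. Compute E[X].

To find E[X], compute M^(1)(0):
M^(1)(t) = 7 e^{t} e^{7 e^{t} - 7}
M^(1)(0) = 7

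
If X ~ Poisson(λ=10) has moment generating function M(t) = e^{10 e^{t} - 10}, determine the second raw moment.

To find E[X^2], compute M^(2)(0):
M^(1)(t) = 10 e^{t} e^{10 e^{t} - 10}
M^(2)(t) = 100 e^{2 t} e^{10 e^{t} - 10} + 10 e^{t} e^{10 e^{t} - 10}
M^(2)(0) = 110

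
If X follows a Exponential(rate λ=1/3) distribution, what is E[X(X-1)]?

E[X(X-1)] = E[X² - X] = E[X²] - E[X]
E[X] = 3
E[X²] = Var(X) + (E[X])² = 9 + (3)² = 18
E[X(X-1)] = 18 - 3 = 15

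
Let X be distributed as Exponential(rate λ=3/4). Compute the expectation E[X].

For X ~ Exponential(rate λ=3/4), the expected value is:
E[X] = \frac{4}{3}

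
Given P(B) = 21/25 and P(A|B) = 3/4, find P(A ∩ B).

By definition, P(A|B) = P(A ∩ B) / P(B)
So P(A ∩ B) = P(A|B) × P(B)
= 3/4 × 21/25
= 63/100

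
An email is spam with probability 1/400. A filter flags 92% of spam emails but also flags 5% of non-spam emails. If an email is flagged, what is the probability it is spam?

Let D = the rare event, + = positive/flagged.
P(D) = 1/400
P(+|D) = 92/100 = 23/25
P(+|D') = 5/100 = 1/20
P(+) = P(+|D)P(D) + P(+|D')P(D')
     = \frac{23}{25} × \frac{1}{400} + \frac{1}{20} × \frac{399}{400}
     = \frac{2087}{40000}
P(D|+) = P(+|D)P(D)/P(+) = \frac{92}{2087}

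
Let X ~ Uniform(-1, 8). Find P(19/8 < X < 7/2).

P(19/8 < X < 7/2) = ∫_{19/8}^{7/2} f(x) dx
where f(x) = \frac{1}{9}
= \frac{1}{8}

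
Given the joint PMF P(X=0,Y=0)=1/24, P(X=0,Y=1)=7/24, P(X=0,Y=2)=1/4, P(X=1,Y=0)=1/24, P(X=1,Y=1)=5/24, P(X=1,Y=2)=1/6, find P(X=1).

P(X=1) = P(X=1,Y=0) + P(X=1,Y=1) + P(X=1,Y=2)
= 1/24 + 5/24 + 1/6
= 5/12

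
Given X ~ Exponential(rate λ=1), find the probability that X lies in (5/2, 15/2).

P(5/2 < X < 15/2) = ∫_{5/2}^{15/2} f(x) dx
where f(x) = e^{- x}
= - \frac{1 - e^{5}}{e^{\frac{15}{2}}}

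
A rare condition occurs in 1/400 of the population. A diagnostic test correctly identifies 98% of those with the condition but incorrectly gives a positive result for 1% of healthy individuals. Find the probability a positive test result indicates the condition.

Let D = the rare event, + = positive/flagged.
P(D) = 1/400
P(+|D) = 98/100 = 49/50
P(+|D') = 1/100
P(+) = P(+|D)P(D) + P(+|D')P(D')
     = \frac{49}{50} × \frac{1}{400} + \frac{1}{100} × \frac{399}{400}
     = \frac{497}{40000}
P(D|+) = P(+|D)P(D)/P(+) = \frac{14}{71}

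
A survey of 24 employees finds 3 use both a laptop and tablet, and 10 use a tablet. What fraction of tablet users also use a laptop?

P(A ∩ B) = 3/24 = 1/8
P(B) = 10/24 = 5/12
P(A|B) = P(A ∩ B) / P(B) = (1/8) / (5/12) = 3/10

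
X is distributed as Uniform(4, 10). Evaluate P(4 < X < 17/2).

P(4 < X < 17/2) = ∫_{4}^{17/2} f(x) dx
where f(x) = \frac{1}{6}
= \frac{3}{4}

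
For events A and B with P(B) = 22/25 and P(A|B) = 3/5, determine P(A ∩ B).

By definition, P(A|B) = P(A ∩ B) / P(B)
So P(A ∩ B) = P(A|B) × P(B)
= 3/5 × 22/25
= 66/125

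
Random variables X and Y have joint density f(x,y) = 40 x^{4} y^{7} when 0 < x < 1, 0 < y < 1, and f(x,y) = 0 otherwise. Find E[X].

E[X] = ∫_0^1 ∫_0^1 x × f(x,y) dy dx
= ∫_0^1 ∫_0^1 x × (40 x^{4} y^{7}) dy dx
= \frac{5}{6}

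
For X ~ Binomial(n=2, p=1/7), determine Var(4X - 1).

For X ~ Binomial(n=2, p=1/7):
Var(X) = \frac{12}{49}
Var(4X - 1) = (4)² × Var(X) = 16 × \frac{12}{49} = \frac{192}{49}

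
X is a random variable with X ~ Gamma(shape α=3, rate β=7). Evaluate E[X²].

Using the identity E[X²] = Var(X) + (E[X])²:
E[X] = \frac{3}{7}
Var(X) = \frac{3}{49}
E[X²] = \frac{3}{49} + (\frac{3}{7})²
= \frac{12}{49}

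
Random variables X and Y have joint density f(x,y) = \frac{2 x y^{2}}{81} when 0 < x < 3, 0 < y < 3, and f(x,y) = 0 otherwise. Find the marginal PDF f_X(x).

f_X(x) = ∫_0^3 f(x,y) dy
= ∫_0^3 \frac{2 x y^{2}}{81} dy
= \frac{2 x}{9} for 0 < x < 3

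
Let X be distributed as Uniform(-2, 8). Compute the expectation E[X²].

Using the identity E[X²] = Var(X) + (E[X])²:
E[X] = 3
Var(X) = \frac{25}{3}
E[X²] = \frac{25}{3} + (3)²
= \frac{52}{3}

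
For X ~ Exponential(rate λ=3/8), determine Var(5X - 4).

For X ~ Exponential(rate λ=3/8):
Var(X) = \frac{64}{9}
Var(5X - 4) = (5)² × Var(X) = 25 × \frac{64}{9} = \frac{1600}{9}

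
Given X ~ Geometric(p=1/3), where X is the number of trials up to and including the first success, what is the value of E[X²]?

Using the identity E[X²] = Var(X) + (E[X])²:
E[X] = 3
Var(X) = 6
E[X²] = 6 + (3)²
= 15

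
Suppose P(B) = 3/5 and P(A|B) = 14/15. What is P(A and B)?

By definition, P(A|B) = P(A ∩ B) / P(B)
So P(A ∩ B) = P(A|B) × P(B)
= 14/15 × 3/5
= 14/25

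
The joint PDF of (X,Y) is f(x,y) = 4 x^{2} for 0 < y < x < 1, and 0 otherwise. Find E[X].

f_X(x) = ∫_0^x 4 x^{2} dy = 4 x^{3}
E[X] = ∫_0^1 x × (4 x^{3}) dx = \frac{4}{5}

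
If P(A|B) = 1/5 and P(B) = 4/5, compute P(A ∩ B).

By definition, P(A|B) = P(A ∩ B) / P(B)
So P(A ∩ B) = P(A|B) × P(B)
= 1/5 × 4/5
= 4/25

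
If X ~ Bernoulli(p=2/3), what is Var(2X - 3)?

For X ~ Bernoulli(p=2/3):
Var(X) = \frac{2}{9}
Var(2X - 3) = (2)² × Var(X) = 4 × \frac{2}{9} = \frac{8}{9}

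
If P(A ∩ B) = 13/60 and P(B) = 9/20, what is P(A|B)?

P(A|B) = P(A ∩ B) / P(B)
= (13/60) / (9/20)
= 13/27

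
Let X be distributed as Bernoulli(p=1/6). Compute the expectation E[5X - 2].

For X ~ Bernoulli(p=1/6):
E[X] = \frac{1}{6}
E[5X - 2] = 5 × E[X] - 2 = - \frac{7}{6}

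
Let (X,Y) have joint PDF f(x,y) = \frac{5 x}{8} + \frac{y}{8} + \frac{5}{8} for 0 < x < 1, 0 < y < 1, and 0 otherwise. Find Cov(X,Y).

E[XY] = ∫∫ xy × f(x,y) dx dy = \frac{9}{32}
E[X] = \frac{53}{96}
E[Y] = \frac{49}{96}
Cov(X,Y) = E[XY] - E[X]E[Y] = - \frac{5}{9216}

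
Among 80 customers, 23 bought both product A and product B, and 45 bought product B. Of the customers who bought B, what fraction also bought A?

P(A ∩ B) = 23/80
P(B) = 45/80 = 9/16
P(A|B) = P(A ∩ B) / P(B) = (23/80) / (9/16) = 23/45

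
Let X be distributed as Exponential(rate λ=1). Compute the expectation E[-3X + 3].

For X ~ Exponential(rate λ=1):
E[X] = 1
E[-3X + 3] = -3 × E[X] + 3 = 0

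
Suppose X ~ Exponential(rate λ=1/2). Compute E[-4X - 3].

For X ~ Exponential(rate λ=1/2):
E[X] = 2
E[-4X - 3] = -4 × E[X] - 3 = -11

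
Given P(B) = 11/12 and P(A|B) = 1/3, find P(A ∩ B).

By definition, P(A|B) = P(A ∩ B) / P(B)
So P(A ∩ B) = P(A|B) × P(B)
= 1/3 × 11/12
= 11/36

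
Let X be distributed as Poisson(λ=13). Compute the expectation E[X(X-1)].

E[X(X-1)] = E[X² - X] = E[X²] - E[X]
E[X] = 13
E[X²] = Var(X) + (E[X])² = 13 + (13)² = 182
E[X(X-1)] = 182 - 13 = 169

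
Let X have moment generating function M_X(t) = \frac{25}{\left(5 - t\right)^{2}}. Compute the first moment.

To find E[X], compute M^(1)(0):
M^(1)(t) = \frac{50}{\left(5 - t\right)^{3}}
M^(1)(0) = \frac{2}{5}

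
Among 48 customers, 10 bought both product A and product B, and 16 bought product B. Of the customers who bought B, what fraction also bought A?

P(A ∩ B) = 10/48 = 5/24
P(B) = 16/48 = 1/3
P(A|B) = P(A ∩ B) / P(B) = (5/24) / (1/3) = 5/8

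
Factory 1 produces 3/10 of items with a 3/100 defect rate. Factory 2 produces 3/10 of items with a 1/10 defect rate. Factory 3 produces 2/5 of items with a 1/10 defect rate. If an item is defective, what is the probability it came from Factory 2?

Using Bayes' theorem:
P(F1) = 3/10, P(D|F1) = 3/100
P(F2) = 3/10, P(D|F2) = 1/10
P(F3) = 2/5, P(D|F3) = 1/10
P(D) = P(D|F1)P(F1) + P(D|F2)P(F2) + P(D|F3)P(F3)
     = \frac{79}{1000}
P(F2|D) = P(D|F2)P(F2) / P(D)
= \frac{30}{79}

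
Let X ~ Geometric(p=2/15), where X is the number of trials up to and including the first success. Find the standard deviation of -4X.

For X ~ Geometric(p=2/15), where X is the number of trials up to and including the first success:
Var(X) = \frac{195}{4}
SD(X) = √(Var(X)) = √(\frac{195}{4}) = \frac{\sqrt{195}}{2}
SD(-4X) = |-4| × SD(X) = 4 × \frac{\sqrt{195}}{2} = 2 \sqrt{195}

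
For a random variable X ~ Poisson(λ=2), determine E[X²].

Using the identity E[X²] = Var(X) + (E[X])²:
E[X] = 2
Var(X) = 2
E[X²] = 2 + (2)²
= 6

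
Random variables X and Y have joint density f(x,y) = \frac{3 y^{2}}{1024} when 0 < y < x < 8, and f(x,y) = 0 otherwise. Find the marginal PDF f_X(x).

f_X(x) = ∫_0^x \frac{3 y^{2}}{1024} dy = \frac{x^{3}}{1024}
for 0 < x < 8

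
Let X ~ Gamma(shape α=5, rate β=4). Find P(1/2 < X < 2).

P(1/2 < X < 2) = ∫_{1/2}^{2} f(x) dx
where f(x) = \frac{128 x^{4} e^{- 4 x}}{3}
= \frac{-297 + 7 e^{6}}{e^{8}}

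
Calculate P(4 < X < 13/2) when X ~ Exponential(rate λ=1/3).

P(4 < X < 13/2) = ∫_{4}^{13/2} f(x) dx
where f(x) = \frac{e^{- \frac{x}{3}}}{3}
= - \frac{1}{e^{\frac{13}{6}}} + e^{- \frac{4}{3}}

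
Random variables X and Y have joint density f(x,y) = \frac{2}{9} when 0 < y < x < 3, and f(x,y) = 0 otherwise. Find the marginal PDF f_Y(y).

f_Y(y) = ∫_y^3 \frac{2}{9} dx = \frac{2}{3} - \frac{2 y}{9}
for 0 < y < 3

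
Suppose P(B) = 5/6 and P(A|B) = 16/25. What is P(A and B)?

By definition, P(A|B) = P(A ∩ B) / P(B)
So P(A ∩ B) = P(A|B) × P(B)
= 16/25 × 5/6
= 8/15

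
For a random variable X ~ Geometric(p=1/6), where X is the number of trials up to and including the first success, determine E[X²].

Using the identity E[X²] = Var(X) + (E[X])²:
E[X] = 6
Var(X) = 30
E[X²] = 30 + (6)²
= 66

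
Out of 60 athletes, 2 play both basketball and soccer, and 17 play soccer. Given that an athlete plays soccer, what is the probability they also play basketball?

P(A ∩ B) = 2/60 = 1/30
P(B) = 17/60
P(A|B) = P(A ∩ B) / P(B) = (1/30) / (17/60) = 2/17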